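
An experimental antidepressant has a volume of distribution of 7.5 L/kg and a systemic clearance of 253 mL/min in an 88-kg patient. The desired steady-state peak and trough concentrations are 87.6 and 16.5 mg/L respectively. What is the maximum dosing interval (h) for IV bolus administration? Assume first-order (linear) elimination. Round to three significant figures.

Vd(total) = 88 kg × 7.5 L/kg = 660.0 L
CL = 253 mL/min × 60/1000 = 15.18 L/h
k = CL / Vd = 15.18 / 660.0 = 0.02300 h⁻¹
Between IV bolus doses, concentration decays as C = C₀·e^(−kτ), so C_peak/C_trough = e^(kτ).
τ_max = ln(C_peak/C_trough) / k = ln(87.6/16.5) / 0.02300 = 1.669 / 0.02300 = 72.57 h

72.6 h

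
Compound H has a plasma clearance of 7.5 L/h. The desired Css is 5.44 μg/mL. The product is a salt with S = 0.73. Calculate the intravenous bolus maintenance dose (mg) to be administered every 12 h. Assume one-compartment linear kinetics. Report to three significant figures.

671 mg

D = CL × Css × τ / S = 7.500 × 5.44 × 12 / 0.73 = 670.7 mg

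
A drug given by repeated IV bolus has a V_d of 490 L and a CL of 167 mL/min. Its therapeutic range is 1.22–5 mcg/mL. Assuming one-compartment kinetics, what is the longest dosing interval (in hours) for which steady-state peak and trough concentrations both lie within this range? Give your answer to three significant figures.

69.0 h

Convert clearance: 167 mL/min × 60 min/h ÷ 1000 mL/L = 10.02 L/h
k = CL / Vd = 10.02 / 490.0 = 0.02045 h⁻¹
Between IV bolus doses, concentration decays as C = C₀·e^(−kτ), so C_peak/C_trough = e^(kτ).
τ_max = ln(C_peak/C_trough) / k = ln(5/1.22) / 0.02045 = 1.411 / 0.02045 = 69.00 h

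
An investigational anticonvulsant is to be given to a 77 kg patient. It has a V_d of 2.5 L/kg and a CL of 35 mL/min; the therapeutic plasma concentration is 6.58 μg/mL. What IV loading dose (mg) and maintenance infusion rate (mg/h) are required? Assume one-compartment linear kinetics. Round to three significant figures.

(a) 1270 mg; (b) 13.8 mg/h

Vd = 2.5 L/kg × 77 kg = 192.5 L
Loading dose = Vd × C = 192.5 × 6.58 = 1267 mg
CL = 35 mL/min × 60/1000 = 2.100 L/h
Maintenance: replace elimination → rate = CL × Css = 2.100 × 6.58 = 13.82 mg/h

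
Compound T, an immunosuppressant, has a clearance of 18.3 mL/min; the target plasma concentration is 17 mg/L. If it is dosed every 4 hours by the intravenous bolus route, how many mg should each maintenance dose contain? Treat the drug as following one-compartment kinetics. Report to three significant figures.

74.7 mg

CL = 18.3 mL/min = 18.3 × 0.06 = 1.098 L/h
D = CL × Css × τ = 1.098 × 17 × 4 = 74.66 mg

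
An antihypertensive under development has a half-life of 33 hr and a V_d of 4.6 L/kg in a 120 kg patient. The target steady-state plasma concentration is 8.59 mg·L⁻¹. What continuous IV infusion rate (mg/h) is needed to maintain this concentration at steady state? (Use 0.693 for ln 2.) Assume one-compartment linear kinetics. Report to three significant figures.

Vd = 4.6 L/kg × 120 kg = 552.0 L
k = 0.693/33 = 0.02100 h⁻¹, so CL = k·Vd = 0.02100 × 552.0 = 11.59 L/h
Infusion rate = CL × Css = 11.59 × 8.59 = 99.56 mg/h

99.6 mg/h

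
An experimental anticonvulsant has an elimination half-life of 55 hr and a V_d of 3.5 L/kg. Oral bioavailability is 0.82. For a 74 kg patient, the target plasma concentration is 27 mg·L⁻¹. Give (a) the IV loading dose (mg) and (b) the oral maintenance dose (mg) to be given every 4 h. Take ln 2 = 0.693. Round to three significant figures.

Vd = 3.5 L/kg × 74 kg = 259.0 L
LD = Vd × C = 259.0 × 27 = 6993 mg
CL = 0.693 × Vd / t½ = 0.693 × 259.0 / 55 = 3.263 L/h
D = CL × Css × τ / F = 3.263 × 27 × 4 / 0.82 = 429.8 mg

(a) 6990 mg; (b) 430 mg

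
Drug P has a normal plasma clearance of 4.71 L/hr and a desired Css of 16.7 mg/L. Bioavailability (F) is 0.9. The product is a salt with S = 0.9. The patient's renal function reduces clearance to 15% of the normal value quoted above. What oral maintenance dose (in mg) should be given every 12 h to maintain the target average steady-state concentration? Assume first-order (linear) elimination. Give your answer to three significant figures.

Patient clearance = 0.15 × 4.710 = 0.7065 L/h
At steady state, dose per interval replaces the amount cleared in that interval: F·S·D/τ = CL·Css.
D = CL × Css × τ / F / S = 0.7065 × 16.7 × 12 / 0.9 / 0.9 = 174.8 mg

175 mg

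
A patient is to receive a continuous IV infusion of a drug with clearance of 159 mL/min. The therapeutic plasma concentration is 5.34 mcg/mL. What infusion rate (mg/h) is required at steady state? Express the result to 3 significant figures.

50.9 mg/h

Convert clearance: 159 mL/min × 60 min/h ÷ 1000 mL/L = 9.540 L/h
Rate = CL × Css = 9.540 × 5.34 = 50.94 mg/h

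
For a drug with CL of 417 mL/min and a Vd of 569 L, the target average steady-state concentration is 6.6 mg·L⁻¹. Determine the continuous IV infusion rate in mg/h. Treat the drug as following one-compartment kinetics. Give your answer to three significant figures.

165 mg/h

CL = 417 mL/min × 60/1000 = 25.02 L/h
R₀ = 25.02 × 6.6 = 165.1 mg/h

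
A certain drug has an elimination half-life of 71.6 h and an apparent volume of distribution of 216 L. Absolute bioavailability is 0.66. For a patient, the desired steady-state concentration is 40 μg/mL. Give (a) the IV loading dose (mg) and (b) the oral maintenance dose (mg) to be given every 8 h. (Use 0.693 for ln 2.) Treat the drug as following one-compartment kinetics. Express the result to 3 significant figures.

(a) 8640 mg; (b) 1010 mg

LD = Vd × C = 216.0 × 40 = 8640 mg
CL = 0.693 × Vd / t½ = 0.693 × 216.0 / 71.6 = 2.091 L/h
D = CL × Css × τ / F = 2.091 × 40 × 8 / 0.66 = 1014 mg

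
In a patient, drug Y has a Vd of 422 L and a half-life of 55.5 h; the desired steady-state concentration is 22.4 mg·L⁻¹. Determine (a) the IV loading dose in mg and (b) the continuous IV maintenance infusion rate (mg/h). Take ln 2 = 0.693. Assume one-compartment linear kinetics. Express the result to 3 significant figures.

LD = Vd × C = 422.0 × 22.4 = 9453 mg
CL = 0.693 × Vd / t½ = 0.693 × 422.0 / 55.5 = 5.269 L/h
Infusion rate = CL × Css = 5.269 × 22.4 = 118.0 mg/h

(a) 9450 mg; (b) 118 mg/h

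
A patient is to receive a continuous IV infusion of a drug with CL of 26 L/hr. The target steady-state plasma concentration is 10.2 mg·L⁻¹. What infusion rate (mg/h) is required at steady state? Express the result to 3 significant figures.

Rate = CL × Css = 26.00 × 10.2 = 265.2 mg/h

265 mg/h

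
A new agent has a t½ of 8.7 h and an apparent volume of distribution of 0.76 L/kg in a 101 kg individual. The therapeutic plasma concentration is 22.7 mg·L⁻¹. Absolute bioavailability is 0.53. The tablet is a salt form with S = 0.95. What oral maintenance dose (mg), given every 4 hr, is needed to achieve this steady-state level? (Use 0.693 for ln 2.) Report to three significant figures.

1100 mg

Total Vd = 0.76 × 101 = 76.76 L
CL = ln 2 · Vd / t½ = 0.693 × 76.76 / 8.7 = 6.114 L/h
D = CL × Css × τ / F / S = 6.114 × 22.7 × 4 / 0.53 / 0.95 = 1103 mg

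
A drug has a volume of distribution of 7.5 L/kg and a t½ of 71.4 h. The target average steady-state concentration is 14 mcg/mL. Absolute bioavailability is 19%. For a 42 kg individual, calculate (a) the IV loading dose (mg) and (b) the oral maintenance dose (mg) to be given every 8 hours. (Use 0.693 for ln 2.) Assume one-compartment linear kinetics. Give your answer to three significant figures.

(a) 4410 mg; (b) 1800 mg

Vd(total) = 42 kg × 7.5 L/kg = 315.0 L
LD = Vd × C = 315.0 × 14 = 4410 mg
CL = 0.693 × Vd / t½ = 0.693 × 315.0 / 71.4 = 3.057 L/h
D = CL × Css × τ / F = 3.057 × 14 × 8 / 0.19 = 1802 mg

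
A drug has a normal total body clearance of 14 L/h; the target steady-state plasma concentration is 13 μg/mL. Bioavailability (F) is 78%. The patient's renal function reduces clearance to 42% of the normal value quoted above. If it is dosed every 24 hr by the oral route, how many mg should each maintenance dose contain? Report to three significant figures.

Patient clearance = 0.42 × 14.00 = 5.880 L/h
D = CL × Css × τ / F = 5.880 × 13 × 24 / 0.78 = 2352 mg

2350 mg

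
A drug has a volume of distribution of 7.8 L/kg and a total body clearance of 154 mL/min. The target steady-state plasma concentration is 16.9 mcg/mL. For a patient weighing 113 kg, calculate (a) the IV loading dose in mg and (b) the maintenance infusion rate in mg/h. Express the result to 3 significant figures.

(a) 14900 mg; (b) 156 mg/h

Vd = 7.8 L/kg × 113 kg = 881.4 L
LD = Vd · C_target = 881.4 × 16.9 = 14900 mg
CL = 154 mL/min × 60/1000 = 9.240 L/h
Maintenance: replace elimination → rate = CL × Css = 9.240 × 16.9 = 156.2 mg/h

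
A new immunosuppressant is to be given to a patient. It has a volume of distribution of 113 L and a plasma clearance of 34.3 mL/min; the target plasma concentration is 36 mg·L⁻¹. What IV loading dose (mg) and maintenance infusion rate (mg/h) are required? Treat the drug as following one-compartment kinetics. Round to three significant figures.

LD = Vd · C_target = 113.0 × 36 = 4068 mg
CL = 34.3 mL/min = 34.3 × 0.06 = 2.058 L/h
Maintenance infusion rate = CL × Css = 2.058 × 36 = 74.09 mg/h

(a) 4070 mg; (b) 74.1 mg/h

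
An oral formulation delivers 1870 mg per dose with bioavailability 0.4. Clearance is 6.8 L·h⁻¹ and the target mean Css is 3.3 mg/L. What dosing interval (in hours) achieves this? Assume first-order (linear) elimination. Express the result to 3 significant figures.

33.3 h

F·D/τ = CL·Css → τ = F·D / (CL·Css).
τ = 0.4 × 1870 / (6.8 × 3.3) = 33.33 h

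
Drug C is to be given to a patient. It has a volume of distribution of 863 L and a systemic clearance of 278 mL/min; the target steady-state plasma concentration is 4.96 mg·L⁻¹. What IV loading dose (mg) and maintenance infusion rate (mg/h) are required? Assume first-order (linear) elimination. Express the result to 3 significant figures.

Loading: fill Vd to C_target → 863.0 L × 4.96 mg/L = 4280 mg
CL = 278 mL/min × 60/1000 = 16.68 L/h
Maintenance infusion rate = CL × Css = 16.68 × 4.96 = 82.73 mg/h

(a) 4280 mg; (b) 82.7 mg/h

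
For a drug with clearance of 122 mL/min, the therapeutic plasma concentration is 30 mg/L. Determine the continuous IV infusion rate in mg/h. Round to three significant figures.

CL = 122 mL/min = 122 × 0.06 = 7.320 L/h
At steady state, infusion rate equals elimination rate: rate in = CL × Css.
Infusion rate = CL · Css = 7.320 L/h × 30 mg/L = 219.6 mg/h

220 mg/h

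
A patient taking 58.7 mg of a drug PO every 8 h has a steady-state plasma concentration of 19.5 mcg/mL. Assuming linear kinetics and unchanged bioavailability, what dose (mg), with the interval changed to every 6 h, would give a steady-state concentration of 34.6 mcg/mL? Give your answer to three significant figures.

For first-order elimination, Css ∝ F·D/(CL·τ); F and CL are unchanged, so Css ∝ D/τ.
D₂ = D₁ × (Css,target / Css,current) × (τ₂/τ₁) = 58.7 × (34.6/19.5) × (6/8) = 78.12 mg

78.1 mg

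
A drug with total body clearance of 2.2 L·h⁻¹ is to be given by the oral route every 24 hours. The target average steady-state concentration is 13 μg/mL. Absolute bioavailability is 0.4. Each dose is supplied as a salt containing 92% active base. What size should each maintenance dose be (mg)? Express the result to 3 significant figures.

1870 mg

D = CL × Css × τ / F / S = 2.200 × 13 × 24 / 0.4 / 0.92 = 1865 mg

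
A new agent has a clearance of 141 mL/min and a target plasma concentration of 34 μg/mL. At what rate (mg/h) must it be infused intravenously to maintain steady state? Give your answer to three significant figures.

Convert clearance: 141 mL/min × 60 min/h ÷ 1000 mL/L = 8.460 L/h
Rate = CL × Css = 8.460 × 34 = 287.6 mg/h

288 mg/h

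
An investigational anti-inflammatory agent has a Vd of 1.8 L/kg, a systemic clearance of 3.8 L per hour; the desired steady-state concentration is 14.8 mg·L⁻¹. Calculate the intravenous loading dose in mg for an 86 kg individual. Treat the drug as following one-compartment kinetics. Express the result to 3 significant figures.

Vd(total) = 86 kg × 1.8 L/kg = 154.8 L
LD = Vd × C = 154.8 × 14.80 = 2291 mg

2290 mg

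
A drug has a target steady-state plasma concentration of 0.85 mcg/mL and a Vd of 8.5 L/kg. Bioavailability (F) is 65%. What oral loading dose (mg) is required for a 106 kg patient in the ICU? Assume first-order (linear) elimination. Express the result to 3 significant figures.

Vd = 8.5 L/kg × 106 kg = 901.0 L
LD = Vd × C / F = 901.0 × 0.8500 / 0.65 = 1178 mg

1180 mg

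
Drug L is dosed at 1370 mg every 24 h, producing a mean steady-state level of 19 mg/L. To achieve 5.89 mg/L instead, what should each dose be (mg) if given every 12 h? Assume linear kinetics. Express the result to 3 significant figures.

With linear kinetics, Css is proportional to dose rate (D/τ) at fixed clearance.
D₂ = D₁ × (Css,target / Css,current) × (τ₂/τ₁) = 1370 × (5.89/19) × (12/24) = 212.4 mg

212 mg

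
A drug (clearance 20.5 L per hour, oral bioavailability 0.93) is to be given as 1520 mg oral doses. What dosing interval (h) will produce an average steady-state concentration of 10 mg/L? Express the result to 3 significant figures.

F·D/τ = CL·Css → τ = F·D / (CL·Css).
τ = 0.93 × 1520 / (20.5 × 10) = 6.896 h

6.90 h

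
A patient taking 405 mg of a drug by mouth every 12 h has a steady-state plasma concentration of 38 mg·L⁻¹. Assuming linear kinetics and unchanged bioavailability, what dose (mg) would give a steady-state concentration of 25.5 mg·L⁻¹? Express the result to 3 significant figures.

272 mg

For first-order elimination, Css ∝ F·D/(CL·τ); F and CL are unchanged, so Css ∝ D/τ.
D₂ = D₁ × (Css,target / Css,current) = 405 × 25.5/38 = 271.8 mg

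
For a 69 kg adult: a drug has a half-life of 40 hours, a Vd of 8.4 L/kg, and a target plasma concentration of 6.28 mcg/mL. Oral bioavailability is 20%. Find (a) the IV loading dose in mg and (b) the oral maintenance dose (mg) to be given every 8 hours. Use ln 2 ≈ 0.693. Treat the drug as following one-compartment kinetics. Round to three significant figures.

(a) 3640 mg; (b) 2520 mg

Vd = 8.4 L/kg × 69 kg = 579.6 L
LD = Vd × C = 579.6 × 6.28 = 3640 mg
CL = 0.693 × Vd / t½ = 0.693 × 579.6 / 40 = 10.04 L/h
D = CL × Css × τ / F = 10.04 × 6.28 × 8 / 0.2 = 2522 mg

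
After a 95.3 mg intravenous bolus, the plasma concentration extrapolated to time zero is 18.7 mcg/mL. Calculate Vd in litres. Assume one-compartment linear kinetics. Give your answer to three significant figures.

Immediately after an IV bolus, C₀ = Dose / Vd, so Vd = Dose / C₀.
Vd = 95.3 / 18.7 = 5.096 L

5.10 L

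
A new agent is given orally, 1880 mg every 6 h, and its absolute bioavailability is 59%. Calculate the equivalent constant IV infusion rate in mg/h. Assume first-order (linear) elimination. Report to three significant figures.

Equivalent systemic input: infusion rate = F·D/τ.
Rate = 0.59 × 1880 / 6 = 184.9 mg/h

185 mg/h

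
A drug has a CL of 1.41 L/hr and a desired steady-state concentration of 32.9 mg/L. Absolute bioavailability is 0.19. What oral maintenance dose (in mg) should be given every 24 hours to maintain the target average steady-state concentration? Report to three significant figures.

5860 mg

D = CL × Css × τ / F = 1.410 × 32.9 × 24 / 0.19 = 5860 mg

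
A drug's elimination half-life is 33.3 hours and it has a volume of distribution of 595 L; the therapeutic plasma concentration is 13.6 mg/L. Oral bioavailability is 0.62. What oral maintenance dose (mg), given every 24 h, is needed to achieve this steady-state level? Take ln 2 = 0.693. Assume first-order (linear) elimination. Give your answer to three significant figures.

k = 0.693/33.3 = 0.02081 h⁻¹, so CL = k·Vd = 0.02081 × 595.0 = 12.38 L/h
D = CL × Css × τ / F = 12.38 × 13.6 × 24 / 0.62 = 6517 mg

6520 mg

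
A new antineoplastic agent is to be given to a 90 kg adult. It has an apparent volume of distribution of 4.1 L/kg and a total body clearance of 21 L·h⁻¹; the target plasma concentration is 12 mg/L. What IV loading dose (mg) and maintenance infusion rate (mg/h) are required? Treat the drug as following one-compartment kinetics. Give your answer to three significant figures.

(a) 4430 mg; (b) 252 mg/h

Vd = 4.1 L/kg × 90 kg = 369.0 L
LD = Vd · C_target = 369.0 × 12 = 4428 mg
Infusion rate = 21.00 L/h × 12 mg/L = 252.0 mg/h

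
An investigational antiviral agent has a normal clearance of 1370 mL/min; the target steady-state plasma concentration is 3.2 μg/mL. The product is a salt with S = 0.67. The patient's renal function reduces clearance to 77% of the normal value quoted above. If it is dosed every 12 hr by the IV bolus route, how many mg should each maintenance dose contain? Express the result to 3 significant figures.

3630 mg

CL = 1370 mL/min = 1370 × 0.06 = 82.20 L/h
Patient clearance = 0.77 × 82.20 = 63.29 L/h
D = CL × Css × τ / S = 63.29 × 3.2 × 12 / 0.67 = 3627 mg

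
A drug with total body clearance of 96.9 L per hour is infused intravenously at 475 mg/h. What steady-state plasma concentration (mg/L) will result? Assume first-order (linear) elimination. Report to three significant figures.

Css = rate / CL = 475 / 96.90 = 4.902 mg/L

4.90 mg/L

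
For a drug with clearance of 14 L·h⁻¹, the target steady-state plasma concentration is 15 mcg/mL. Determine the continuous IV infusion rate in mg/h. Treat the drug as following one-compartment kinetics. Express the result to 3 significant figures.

210 mg/h

At steady state, infusion rate equals elimination rate: rate in = CL × Css.
Rate = CL × Css = 14.00 × 15 = 210.0 mg/h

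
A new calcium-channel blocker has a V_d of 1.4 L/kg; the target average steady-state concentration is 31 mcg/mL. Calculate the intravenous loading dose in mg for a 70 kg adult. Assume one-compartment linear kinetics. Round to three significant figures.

Vd(total) = 70 kg × 1.4 L/kg = 98.00 L
LD = Vd × C = 98.00 × 31.00 = 3038 mg

3040 mg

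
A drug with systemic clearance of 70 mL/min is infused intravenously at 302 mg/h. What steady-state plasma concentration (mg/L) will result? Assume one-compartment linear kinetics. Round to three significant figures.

CL = 70 mL/min × 60/1000 = 4.200 L/h
Css = rate / CL = 302 / 4.200 = 71.90 mg/L

71.9 mg/L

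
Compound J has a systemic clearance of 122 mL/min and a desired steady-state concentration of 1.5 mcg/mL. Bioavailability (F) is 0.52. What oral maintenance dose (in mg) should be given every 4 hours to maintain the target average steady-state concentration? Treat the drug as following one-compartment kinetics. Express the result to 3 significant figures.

84.5 mg

CL = 122 mL/min = 122 × 0.06 = 7.320 L/h
D = CL × Css × τ / F = 7.320 × 1.5 × 4 / 0.52 = 84.46 mg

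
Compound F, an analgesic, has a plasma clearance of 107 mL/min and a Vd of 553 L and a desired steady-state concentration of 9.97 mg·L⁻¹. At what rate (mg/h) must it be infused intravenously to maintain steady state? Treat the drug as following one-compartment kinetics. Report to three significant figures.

64.0 mg/h

Convert clearance: 107 mL/min × 60 min/h ÷ 1000 mL/L = 6.420 L/h
Infusion rate = CL · Css = 6.420 L/h × 9.97 mg/L = 64.01 mg/h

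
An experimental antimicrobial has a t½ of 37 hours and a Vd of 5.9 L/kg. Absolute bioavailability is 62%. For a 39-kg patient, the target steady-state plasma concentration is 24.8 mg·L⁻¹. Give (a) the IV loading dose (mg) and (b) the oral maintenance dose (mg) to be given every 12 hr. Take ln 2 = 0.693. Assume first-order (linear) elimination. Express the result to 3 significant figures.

(a) 5710 mg; (b) 2070 mg

Vd = 5.9 L/kg × 39 kg = 230.1 L
LD = Vd × C = 230.1 × 24.8 = 5706 mg
CL = 0.693 × Vd / t½ = 0.693 × 230.1 / 37 = 4.310 L/h
D = CL × Css × τ / F = 4.310 × 24.8 × 12 / 0.62 = 2069 mg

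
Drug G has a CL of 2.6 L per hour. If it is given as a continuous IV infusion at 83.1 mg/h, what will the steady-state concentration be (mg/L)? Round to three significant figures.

32.0 mg/L

Css = rate / CL = 83.1 / 2.600 = 31.96 mg/L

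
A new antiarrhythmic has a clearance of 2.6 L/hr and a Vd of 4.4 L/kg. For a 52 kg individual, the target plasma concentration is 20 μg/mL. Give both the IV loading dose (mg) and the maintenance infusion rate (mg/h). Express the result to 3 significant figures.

Total Vd = 4.4 × 52 = 228.8 L
Loading dose = Vd × C = 228.8 × 20 = 4576 mg
Maintenance infusion rate = CL × Css = 2.600 × 20 = 52.00 mg/h

(a) 4580 mg; (b) 52.0 mg/h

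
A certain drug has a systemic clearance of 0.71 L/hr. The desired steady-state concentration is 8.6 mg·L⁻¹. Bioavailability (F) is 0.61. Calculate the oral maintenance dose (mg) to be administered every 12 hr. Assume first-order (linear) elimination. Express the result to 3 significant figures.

D = CL × Css × τ / F = 0.7100 × 8.6 × 12 / 0.61 = 120.1 mg

120 mg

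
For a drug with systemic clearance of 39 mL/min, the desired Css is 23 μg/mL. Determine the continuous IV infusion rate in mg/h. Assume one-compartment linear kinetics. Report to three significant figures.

Convert clearance: 39 mL/min × 60 min/h ÷ 1000 mL/L = 2.340 L/h
R₀ = 2.340 × 23 = 53.82 mg/h

53.8 mg/h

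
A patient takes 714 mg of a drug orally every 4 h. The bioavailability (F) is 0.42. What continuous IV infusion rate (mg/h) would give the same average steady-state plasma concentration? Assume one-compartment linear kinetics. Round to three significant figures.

Equivalent systemic input: infusion rate = F·D/τ.
Rate = 0.42 × 714 / 4 = 74.97 mg/h

75.0 mg/h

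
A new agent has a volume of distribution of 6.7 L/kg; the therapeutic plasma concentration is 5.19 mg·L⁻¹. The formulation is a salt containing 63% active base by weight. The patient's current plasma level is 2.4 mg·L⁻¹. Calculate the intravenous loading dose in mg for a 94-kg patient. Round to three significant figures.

Total Vd = 6.7 × 94 = 629.8 L
Concentration deficit ΔC = 5.19 − 2.4 = 2.790 mg/L
LD = Vd × ΔC / S = 629.8 × 2.790 / 0.63 = 2789 mg

2790 mg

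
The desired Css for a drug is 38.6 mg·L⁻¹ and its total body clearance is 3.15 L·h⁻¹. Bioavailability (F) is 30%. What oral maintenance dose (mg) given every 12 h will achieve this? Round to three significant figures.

D = CL × Css × τ / F = 3.150 × 38.6 × 12 / 0.3 = 4864 mg

4860 mg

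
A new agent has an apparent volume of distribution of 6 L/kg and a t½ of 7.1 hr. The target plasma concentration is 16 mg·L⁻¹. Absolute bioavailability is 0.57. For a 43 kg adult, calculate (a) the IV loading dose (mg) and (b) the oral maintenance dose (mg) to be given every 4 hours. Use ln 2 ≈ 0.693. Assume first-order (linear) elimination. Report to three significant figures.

Total Vd = 6 × 43 = 258.0 L
LD = Vd × C = 258.0 × 16 = 4128 mg
CL = 0.693 × Vd / t½ = 0.693 × 258.0 / 7.1 = 25.18 L/h
D = CL × Css × τ / F = 25.18 × 16 × 4 / 0.57 = 2827 mg

(a) 4130 mg; (b) 2830 mg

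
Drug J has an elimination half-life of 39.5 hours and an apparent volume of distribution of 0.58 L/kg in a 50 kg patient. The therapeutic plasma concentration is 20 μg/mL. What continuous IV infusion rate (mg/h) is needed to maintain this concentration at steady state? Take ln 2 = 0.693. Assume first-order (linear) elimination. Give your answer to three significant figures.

10.2 mg/h

Vd(total) = 50 kg × 0.58 L/kg = 29.00 L
CL = 0.693 × Vd / t½ = 0.693 × 29.00 / 39.5 = 0.5088 L/h
Infusion rate = CL × Css = 0.5088 × 20 = 10.18 mg/h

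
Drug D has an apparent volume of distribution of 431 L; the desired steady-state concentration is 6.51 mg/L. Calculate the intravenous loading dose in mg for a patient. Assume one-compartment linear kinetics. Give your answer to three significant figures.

LD = Vd × C = 431.0 × 6.510 = 2806 mg

2810 mg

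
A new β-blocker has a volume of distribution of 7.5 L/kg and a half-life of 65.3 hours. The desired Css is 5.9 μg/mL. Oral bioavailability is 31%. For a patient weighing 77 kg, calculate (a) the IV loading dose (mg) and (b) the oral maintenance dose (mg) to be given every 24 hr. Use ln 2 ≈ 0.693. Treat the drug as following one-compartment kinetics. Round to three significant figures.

(a) 3410 mg; (b) 2800 mg

Vd(total) = 77 kg × 7.5 L/kg = 577.5 L
LD = Vd × C = 577.5 × 5.9 = 3407 mg
CL = 0.693 × Vd / t½ = 0.693 × 577.5 / 65.3 = 6.129 L/h
D = CL × Css × τ / F = 6.129 × 5.9 × 24 / 0.31 = 2800 mg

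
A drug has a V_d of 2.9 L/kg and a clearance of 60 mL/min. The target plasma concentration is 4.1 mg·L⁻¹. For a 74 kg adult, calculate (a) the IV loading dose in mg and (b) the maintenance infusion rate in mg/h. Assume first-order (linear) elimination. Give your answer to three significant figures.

Total Vd = 2.9 × 74 = 214.6 L
Loading dose = Vd × C = 214.6 × 4.1 = 879.9 mg
Convert clearance: 60 mL/min × 60 min/h ÷ 1000 mL/L = 3.600 L/h
Maintenance infusion rate = CL × Css = 3.600 × 4.1 = 14.76 mg/h

(a) 880 mg; (b) 14.8 mg/h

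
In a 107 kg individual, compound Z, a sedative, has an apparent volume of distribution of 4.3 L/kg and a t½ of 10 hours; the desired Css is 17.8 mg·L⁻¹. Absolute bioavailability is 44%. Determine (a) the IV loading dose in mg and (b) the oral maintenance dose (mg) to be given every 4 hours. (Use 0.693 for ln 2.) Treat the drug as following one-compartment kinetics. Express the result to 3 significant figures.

Vd(total) = 107 kg × 4.3 L/kg = 460.1 L
LD = Vd × C = 460.1 × 17.8 = 8190 mg
CL = 0.693 × Vd / t½ = 0.693 × 460.1 / 10 = 31.88 L/h
D = CL × Css × τ / F = 31.88 × 17.8 × 4 / 0.44 = 5159 mg

(a) 8190 mg; (b) 5160 mg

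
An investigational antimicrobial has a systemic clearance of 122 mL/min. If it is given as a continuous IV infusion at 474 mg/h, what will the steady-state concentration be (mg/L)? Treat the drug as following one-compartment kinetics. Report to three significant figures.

CL = 122 mL/min = 122 × 0.06 = 7.320 L/h
Css = rate / CL = 474 / 7.320 = 64.75 mg/L

64.8 mg/L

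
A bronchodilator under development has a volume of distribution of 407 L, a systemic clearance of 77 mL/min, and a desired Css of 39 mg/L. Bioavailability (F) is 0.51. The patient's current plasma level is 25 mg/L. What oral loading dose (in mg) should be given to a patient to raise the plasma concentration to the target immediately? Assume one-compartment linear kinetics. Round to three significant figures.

Concentration deficit ΔC = 39 − 25 = 14.00 mg/L
LD = Vd × ΔC / F = 407.0 × 14.00 / 0.51 = 11170 mg

11200 mg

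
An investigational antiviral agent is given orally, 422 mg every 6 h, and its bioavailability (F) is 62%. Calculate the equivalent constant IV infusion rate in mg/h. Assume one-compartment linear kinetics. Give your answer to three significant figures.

Equivalent systemic input: infusion rate = F·D/τ.
Rate = 0.62 × 422 / 6 = 43.61 mg/h

43.6 mg/h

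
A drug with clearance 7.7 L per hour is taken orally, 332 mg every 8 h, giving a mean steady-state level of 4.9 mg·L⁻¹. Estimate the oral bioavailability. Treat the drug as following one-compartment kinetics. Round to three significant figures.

F·D/τ = CL·Css at steady state → F = CL·Css·τ / D.
F = 7.7 × 4.9 × 8 / 332 = 0.909

0.909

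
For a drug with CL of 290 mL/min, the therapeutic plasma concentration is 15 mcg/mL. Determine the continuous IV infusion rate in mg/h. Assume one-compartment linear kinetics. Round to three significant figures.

CL = 290 mL/min × 60/1000 = 17.40 L/h
R₀ = 17.40 × 15 = 261.0 mg/h

261 mg/h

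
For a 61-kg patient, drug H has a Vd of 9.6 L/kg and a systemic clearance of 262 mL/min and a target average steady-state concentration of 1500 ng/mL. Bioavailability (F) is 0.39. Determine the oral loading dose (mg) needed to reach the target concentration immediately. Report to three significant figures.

2250 mg

Vd(total) = 61 kg × 9.6 L/kg = 585.6 L
C = 1500 ng/mL = 1.500 mg/L
LD = Vd × C / F = 585.6 × 1.500 / 0.39 = 2252 mg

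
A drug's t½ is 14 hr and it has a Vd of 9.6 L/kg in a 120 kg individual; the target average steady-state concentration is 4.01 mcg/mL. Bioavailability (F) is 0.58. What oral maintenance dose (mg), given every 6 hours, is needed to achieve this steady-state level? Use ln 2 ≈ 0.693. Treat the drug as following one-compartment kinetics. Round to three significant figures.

2370 mg

Total Vd = 9.6 × 120 = 1152 L
k = 0.693/14 = 0.04950 h⁻¹, so CL = k·Vd = 0.04950 × 1152 = 57.02 L/h
D = CL × Css × τ / F = 57.02 × 4.01 × 6 / 0.58 = 2365 mg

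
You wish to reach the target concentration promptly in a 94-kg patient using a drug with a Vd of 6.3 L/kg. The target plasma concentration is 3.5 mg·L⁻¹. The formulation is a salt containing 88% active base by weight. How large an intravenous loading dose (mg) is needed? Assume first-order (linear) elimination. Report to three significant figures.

2360 mg

Vd = 6.3 L/kg × 94 kg = 592.2 L
The loading dose fills Vd to the target concentration.
LD = Vd × C / S = 592.2 × 3.500 / 0.88 = 2355 mg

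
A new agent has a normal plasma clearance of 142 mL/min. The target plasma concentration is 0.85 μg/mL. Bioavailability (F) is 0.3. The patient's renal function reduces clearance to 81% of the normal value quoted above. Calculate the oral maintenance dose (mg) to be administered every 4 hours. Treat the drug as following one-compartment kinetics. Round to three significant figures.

Convert clearance: 142 mL/min × 60 min/h ÷ 1000 mL/L = 8.520 L/h
Patient clearance = 0.81 × 8.520 = 6.901 L/h
D = CL × Css × τ / F = 6.901 × 0.85 × 4 / 0.3 = 78.21 mg

78.2 mg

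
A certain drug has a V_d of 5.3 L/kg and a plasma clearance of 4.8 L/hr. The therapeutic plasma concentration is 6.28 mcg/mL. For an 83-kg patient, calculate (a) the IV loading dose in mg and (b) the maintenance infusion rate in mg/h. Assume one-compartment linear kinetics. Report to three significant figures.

Total Vd = 5.3 × 83 = 439.9 L
LD = Vd · C_target = 439.9 × 6.28 = 2763 mg
Maintenance infusion rate = CL × Css = 4.800 × 6.28 = 30.14 mg/h

(a) 2760 mg; (b) 30.1 mg/h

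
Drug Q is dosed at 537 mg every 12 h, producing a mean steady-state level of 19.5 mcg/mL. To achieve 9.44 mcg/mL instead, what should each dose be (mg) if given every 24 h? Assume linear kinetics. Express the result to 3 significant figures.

For first-order elimination, Css ∝ F·D/(CL·τ); F and CL are unchanged, so Css ∝ D/τ.
D₂ = D₁ × (Css,target / Css,current) × (τ₂/τ₁) = 537 × (9.44/19.5) × (24/12) = 519.9 mg

520 mg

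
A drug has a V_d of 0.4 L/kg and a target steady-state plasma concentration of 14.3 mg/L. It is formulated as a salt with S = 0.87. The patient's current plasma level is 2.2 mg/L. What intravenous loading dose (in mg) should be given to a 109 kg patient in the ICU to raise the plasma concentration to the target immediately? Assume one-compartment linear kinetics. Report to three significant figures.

Total Vd = 0.4 × 109 = 43.60 L
The loading dose fills Vd to the target concentration.
Concentration deficit ΔC = 14.3 − 2.2 = 12.10 mg/L
LD = Vd × ΔC / S = 43.60 × 12.10 / 0.87 = 606.4 mg

606 mg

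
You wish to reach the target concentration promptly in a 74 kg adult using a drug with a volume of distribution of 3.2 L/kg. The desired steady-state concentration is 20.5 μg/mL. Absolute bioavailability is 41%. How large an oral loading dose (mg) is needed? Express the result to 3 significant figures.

11800 mg

Vd(total) = 74 kg × 3.2 L/kg = 236.8 L
LD = Vd × C / F = 236.8 × 20.50 / 0.41 = 11840 mg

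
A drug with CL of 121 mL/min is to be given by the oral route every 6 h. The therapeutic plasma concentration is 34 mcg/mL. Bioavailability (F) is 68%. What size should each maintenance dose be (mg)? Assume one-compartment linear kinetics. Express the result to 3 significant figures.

2180 mg

CL = 121 mL/min × 60/1000 = 7.260 L/h
At steady state, dose per interval replaces the amount cleared in that interval: F·D/τ = CL·Css.
D = CL × Css × τ / F = 7.260 × 34 × 6 / 0.68 = 2178 mg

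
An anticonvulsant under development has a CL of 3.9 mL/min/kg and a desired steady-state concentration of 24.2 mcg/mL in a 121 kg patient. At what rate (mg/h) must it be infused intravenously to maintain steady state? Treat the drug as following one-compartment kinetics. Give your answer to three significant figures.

CL = 3.9 mL/min/kg × 121 kg = 471.9 mL/min = 471.9 × 60/1000 = 28.31 L/h
Infusion rate = CL · Css = 28.31 L/h × 24.2 mg/L = 685.1 mg/h

685 mg/h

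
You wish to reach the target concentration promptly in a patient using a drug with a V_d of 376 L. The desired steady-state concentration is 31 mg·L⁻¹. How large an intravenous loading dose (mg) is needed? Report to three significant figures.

The loading dose fills Vd to the target concentration.
LD = Vd × C = 376.0 × 31.00 = 11660 mg

11700 mg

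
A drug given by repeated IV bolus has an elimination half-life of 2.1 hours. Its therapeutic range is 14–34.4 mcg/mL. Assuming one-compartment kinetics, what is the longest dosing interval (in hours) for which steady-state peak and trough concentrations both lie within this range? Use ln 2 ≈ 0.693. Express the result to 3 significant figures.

k = 0.693 / t½ = 0.693 / 2.1 = 0.3300 h⁻¹
Between IV bolus doses, concentration decays as C = C₀·e^(−kτ), so C_peak/C_trough = e^(kτ).
τ_max = ln(C_peak/C_trough) / k = ln(34.4/14) / 0.3300 = 0.8990 / 0.3300 = 2.724 h

2.72 h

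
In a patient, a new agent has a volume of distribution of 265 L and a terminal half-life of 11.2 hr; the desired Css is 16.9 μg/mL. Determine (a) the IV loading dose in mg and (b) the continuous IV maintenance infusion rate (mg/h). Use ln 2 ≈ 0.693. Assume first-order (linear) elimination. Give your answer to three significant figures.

LD = Vd × C = 265.0 × 16.9 = 4479 mg
CL = 0.693 × Vd / t½ = 0.693 × 265.0 / 11.2 = 16.40 L/h
Infusion rate = CL × Css = 16.40 × 16.9 = 277.2 mg/h

(a) 4480 mg; (b) 277 mg/h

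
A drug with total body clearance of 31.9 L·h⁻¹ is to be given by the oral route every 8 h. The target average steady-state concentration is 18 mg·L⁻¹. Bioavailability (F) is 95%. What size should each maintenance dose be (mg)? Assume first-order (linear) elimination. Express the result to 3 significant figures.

At steady state, dose per interval replaces the amount cleared in that interval: F·D/τ = CL·Css.
D = CL × Css × τ / F = 31.90 × 18 × 8 / 0.95 = 4835 mg

4840 mg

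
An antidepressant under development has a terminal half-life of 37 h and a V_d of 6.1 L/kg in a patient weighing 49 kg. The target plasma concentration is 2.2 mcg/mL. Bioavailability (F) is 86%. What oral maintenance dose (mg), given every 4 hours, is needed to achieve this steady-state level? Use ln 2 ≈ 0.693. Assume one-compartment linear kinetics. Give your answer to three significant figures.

57.3 mg

Vd = 6.1 L/kg × 49 kg = 298.9 L
CL = 0.693 × Vd / t½ = 0.693 × 298.9 / 37 = 5.598 L/h
D = CL × Css × τ / F = 5.598 × 2.2 × 4 / 0.86 = 57.28 mg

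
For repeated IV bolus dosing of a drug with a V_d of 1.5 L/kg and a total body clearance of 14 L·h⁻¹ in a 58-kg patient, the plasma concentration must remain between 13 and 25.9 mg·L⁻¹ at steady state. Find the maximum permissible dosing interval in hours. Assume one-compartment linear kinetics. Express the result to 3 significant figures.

4.28 h

Total Vd = 1.5 × 58 = 87.00 L
k = CL / Vd = 14.00 / 87.00 = 0.1609 h⁻¹
Between IV bolus doses, concentration decays as C = C₀·e^(−kτ), so C_peak/C_trough = e^(kτ).
τ_max = ln(C_peak/C_trough) / k = ln(25.9/13) / 0.1609 = 0.6893 / 0.1609 = 4.284 h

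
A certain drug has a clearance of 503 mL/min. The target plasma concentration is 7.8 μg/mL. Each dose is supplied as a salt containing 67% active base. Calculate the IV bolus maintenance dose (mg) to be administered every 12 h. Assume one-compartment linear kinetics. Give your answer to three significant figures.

Convert clearance: 503 mL/min × 60 min/h ÷ 1000 mL/L = 30.18 L/h
D = CL × Css × τ / S = 30.18 × 7.8 × 12 / 0.67 = 4216 mg

4220 mg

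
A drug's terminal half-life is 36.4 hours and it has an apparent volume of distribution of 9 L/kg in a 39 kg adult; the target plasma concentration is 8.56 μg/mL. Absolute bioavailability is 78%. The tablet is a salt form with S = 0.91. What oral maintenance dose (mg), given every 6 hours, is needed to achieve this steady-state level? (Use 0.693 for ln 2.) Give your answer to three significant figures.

Vd = 9 L/kg × 39 kg = 351.0 L
CL = ln 2 · Vd / t½ = 0.693 × 351.0 / 36.4 = 6.683 L/h
D = CL × Css × τ / F / S = 6.683 × 8.56 × 6 / 0.78 / 0.91 = 483.6 mg

484 mg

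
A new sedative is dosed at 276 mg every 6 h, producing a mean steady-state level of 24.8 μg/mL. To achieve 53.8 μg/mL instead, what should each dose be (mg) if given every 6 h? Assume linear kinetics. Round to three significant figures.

599 mg

With linear kinetics, Css is proportional to dose rate (D/τ) at fixed clearance.
D₂ = D₁ × (Css,target / Css,current) = 276 × 53.8/24.8 = 598.7 mg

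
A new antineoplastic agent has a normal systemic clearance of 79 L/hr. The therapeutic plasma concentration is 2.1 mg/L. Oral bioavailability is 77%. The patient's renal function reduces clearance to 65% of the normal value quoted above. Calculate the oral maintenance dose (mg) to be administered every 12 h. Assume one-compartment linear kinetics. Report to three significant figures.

Patient clearance = 0.65 × 79.00 = 51.35 L/h
At steady state, dose per interval replaces the amount cleared in that interval: F·D/τ = CL·Css.
D = CL × Css × τ / F = 51.35 × 2.1 × 12 / 0.77 = 1681 mg

1680 mg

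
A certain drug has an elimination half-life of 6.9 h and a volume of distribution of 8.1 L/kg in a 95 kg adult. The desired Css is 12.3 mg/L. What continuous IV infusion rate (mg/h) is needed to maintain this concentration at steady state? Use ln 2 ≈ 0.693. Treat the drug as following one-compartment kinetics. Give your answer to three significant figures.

951 mg/h

Vd = 8.1 L/kg × 95 kg = 769.5 L
CL = 0.693 × Vd / t½ = 0.693 × 769.5 / 6.9 = 77.28 L/h
Infusion rate = CL × Css = 77.28 × 12.3 = 950.5 mg/h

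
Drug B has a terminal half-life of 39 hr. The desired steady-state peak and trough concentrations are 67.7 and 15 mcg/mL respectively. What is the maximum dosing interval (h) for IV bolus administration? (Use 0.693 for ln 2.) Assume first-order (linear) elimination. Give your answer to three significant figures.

84.8 h

k = 0.693 / t½ = 0.693 / 39 = 0.01777 h⁻¹
Between IV bolus doses, concentration decays as C = C₀·e^(−kτ), so C_peak/C_trough = e^(kτ).
τ_max = ln(C_peak/C_trough) / k = ln(67.7/15) / 0.01777 = 1.507 / 0.01777 = 84.81 h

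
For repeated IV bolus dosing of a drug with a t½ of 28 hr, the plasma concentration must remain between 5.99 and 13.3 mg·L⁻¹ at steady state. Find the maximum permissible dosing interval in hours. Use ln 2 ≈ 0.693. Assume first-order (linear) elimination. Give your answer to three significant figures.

32.2 h

k = 0.693 / t½ = 0.693 / 28 = 0.02475 h⁻¹
Between IV bolus doses, concentration decays as C = C₀·e^(−kτ), so C_peak/C_trough = e^(kτ).
τ_max = ln(C_peak/C_trough) / k = ln(13.3/5.99) / 0.02475 = 0.7977 / 0.02475 = 32.23 h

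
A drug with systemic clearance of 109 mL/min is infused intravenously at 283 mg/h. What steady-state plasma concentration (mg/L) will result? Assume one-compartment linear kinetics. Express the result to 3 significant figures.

Convert clearance: 109 mL/min × 60 min/h ÷ 1000 mL/L = 6.540 L/h
Css = rate / CL = 283 / 6.540 = 43.27 mg/L

43.3 mg/L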